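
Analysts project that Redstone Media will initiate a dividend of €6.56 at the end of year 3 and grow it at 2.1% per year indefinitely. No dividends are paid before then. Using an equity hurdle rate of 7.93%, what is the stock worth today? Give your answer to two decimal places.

Deferred-dividend DDM. At t=2 the remaining stream is a growing perpetuity with first payment D_3 = 6.56.
V_2 = D_3/(r−g) = 6.56/(0.0793−0.021) = 112.5214
P₀ = V_2/(1+r)^2 = 112.5214/(1+0.0793)^2 = 96.5942

€96.59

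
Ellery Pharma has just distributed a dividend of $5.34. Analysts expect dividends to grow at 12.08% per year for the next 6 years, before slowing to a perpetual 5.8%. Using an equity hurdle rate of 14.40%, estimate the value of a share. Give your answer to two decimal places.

$87.94

Two-stage DDM. Project D₁…D_6 at 0.1208, terminal growth 0.058, discount at r = 0.144.
D_1 = 5.9851
D_2 = 6.7081
D_3 = 7.5184
D_4 = 8.4266
D_5 = 9.4446
D_6 = 10.5855
Terminal value at t=6: TV = D_7/(r−g) = 11.1994/(0.144−0.058) = 130.2259
P₀ = 5.9851/(1+0.144)^1 + 6.7081/(1+0.144)^2 + 7.5184/(1+0.144)^3 + 8.4266/(1+0.144)^4 + 9.4446/(1+0.144)^5 + 10.5855/(1+0.144)^6 + 130.2259/(1+0.144)^6 = 87.9365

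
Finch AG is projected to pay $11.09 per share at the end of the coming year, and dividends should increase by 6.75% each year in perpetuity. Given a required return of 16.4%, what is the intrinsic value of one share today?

Gordon growth model: P₀ = D₁/(r − g), with D₁ = 11.09 given directly.
P₀ = 11.0900 / (0.164 − 0.0675) = 11.0900 / 0.0965 = 114.9223

$114.92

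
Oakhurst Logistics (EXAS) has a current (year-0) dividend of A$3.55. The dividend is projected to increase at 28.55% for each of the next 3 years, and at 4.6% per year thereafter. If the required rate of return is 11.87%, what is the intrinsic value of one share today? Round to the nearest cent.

Two-stage DDM. Project D₁…D_3 at 0.2855, terminal growth 0.046, discount at r = 0.1187.
D_1 = 4.5635
D_2 = 5.8664
D_3 = 7.5413
Terminal value at t=3: TV = D_4/(r−g) = 7.8882/(0.1187−0.046) = 108.5030
P₀ = 4.5635/(1+0.1187)^1 + 5.8664/(1+0.1187)^2 + 7.5413/(1+0.1187)^3 + 108.5030/(1+0.1187)^3 = 91.6532

A$91.65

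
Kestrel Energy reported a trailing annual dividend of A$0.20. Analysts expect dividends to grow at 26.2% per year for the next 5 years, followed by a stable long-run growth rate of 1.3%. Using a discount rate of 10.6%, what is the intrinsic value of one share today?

Two-stage DDM. Project D₁…D_5 at 0.262, terminal growth 0.013, discount at r = 0.106.
D_1 = 0.2524
D_2 = 0.3185
D_3 = 0.4020
D_4 = 0.5073
D_5 = 0.6402
Terminal value at t=5: TV = D_6/(r−g) = 0.6485/(0.106−0.013) = 6.9735
P₀ = 0.2524/(1+0.106)^1 + 0.3185/(1+0.106)^2 + 0.4020/(1+0.106)^3 + 0.5073/(1+0.106)^4 + 0.6402/(1+0.106)^5 + 6.9735/(1+0.106)^5 = 5.7255

A$5.73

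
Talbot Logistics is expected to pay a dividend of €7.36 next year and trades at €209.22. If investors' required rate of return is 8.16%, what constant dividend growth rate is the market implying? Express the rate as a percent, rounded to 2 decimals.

4.64%

From P₀ = D₁/(r − g), the implied growth is g = r − D₁/P₀.
g = 0.0816 − 7.36/209.22 = 0.0816 − 0.03518 = 0.04642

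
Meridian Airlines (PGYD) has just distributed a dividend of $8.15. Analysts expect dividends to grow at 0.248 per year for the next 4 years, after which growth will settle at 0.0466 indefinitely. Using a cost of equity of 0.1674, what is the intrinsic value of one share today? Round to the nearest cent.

Two-stage DDM. Project D₁…D_4 at 0.248, terminal growth 0.0466, discount at r = 0.1674.
D_1 = 10.1712
D_2 = 12.6937
D_3 = 15.8417
D_4 = 19.7704
Terminal value at t=4: TV = D_5/(r−g) = 20.6917/(0.1674−0.0466) = 171.2891
P₀ = 10.1712/(1+0.1674)^1 + 12.6937/(1+0.1674)^2 + 15.8417/(1+0.1674)^3 + 19.7704/(1+0.1674)^4 + 171.2891/(1+0.1674)^4 = 130.8545

$130.85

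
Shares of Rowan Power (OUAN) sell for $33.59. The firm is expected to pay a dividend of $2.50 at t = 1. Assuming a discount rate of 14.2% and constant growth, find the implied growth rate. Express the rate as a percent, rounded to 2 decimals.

From P₀ = D₁/(r − g), the implied growth is g = r − D₁/P₀.
g = 0.142 − 2.50/33.59 = 0.142 − 0.07443 = 0.06757

6.76%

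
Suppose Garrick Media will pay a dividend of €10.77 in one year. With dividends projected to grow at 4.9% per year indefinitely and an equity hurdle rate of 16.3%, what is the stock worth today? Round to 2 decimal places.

€94.47

Gordon growth model: P₀ = D₁/(r − g), with D₁ = 10.77 given directly.
P₀ = 10.7700 / (0.163 − 0.049) = 10.7700 / 0.114 = 94.4737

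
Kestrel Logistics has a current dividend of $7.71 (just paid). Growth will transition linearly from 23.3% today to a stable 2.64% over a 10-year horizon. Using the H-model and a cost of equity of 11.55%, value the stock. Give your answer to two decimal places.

$178.20

H-model: P₀ = D₀[(1+g_L) + H(g_S−g_L)]/(r−g_L), with H = 10/2 = 5.
P₀ = 7.71 × [(1+0.0264) + 5×(0.233−0.0264)] / (0.1155−0.0264)
   = 7.71 × 2.0594 / 0.0891 = 178.2040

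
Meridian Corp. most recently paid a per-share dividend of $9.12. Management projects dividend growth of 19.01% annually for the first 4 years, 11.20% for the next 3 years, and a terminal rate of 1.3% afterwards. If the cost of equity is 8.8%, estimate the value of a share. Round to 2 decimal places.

$275.08

Three-stage DDM. Project D₁…D_7; terminal Gordon value at t=7 with g = 0.013; discount at r = 0.088.
D_1 = 10.8537
D_2 = 12.9170
D_3 = 15.3725
D_4 = 18.2948
D_5 = 20.3439
D_6 = 22.6224
D_7 = 25.1561
TV_7 = 25.4831/(0.088−0.013) = 339.7748
P₀ = Σ Dₜ/(1+r)ᵗ + TV_7/(1+r)^7 = 275.0751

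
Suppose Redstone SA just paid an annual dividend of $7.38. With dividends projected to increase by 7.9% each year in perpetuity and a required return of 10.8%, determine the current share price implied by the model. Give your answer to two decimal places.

Gordon growth model: P₀ = D₁/(r − g). D₁ = 7.38 × (1 + 0.079) = 7.9630.
P₀ = 7.9630 / (0.108 − 0.079) = 7.9630 / 0.029 = 274.5869

$274.59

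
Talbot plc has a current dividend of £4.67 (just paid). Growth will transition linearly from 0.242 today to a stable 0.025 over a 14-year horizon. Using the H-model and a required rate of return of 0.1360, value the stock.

H-model: P₀ = D₀[(1+g_L) + H(g_S−g_L)]/(r−g_L), with H = 14/2 = 7.
P₀ = 4.67 × [(1+0.025) + 7×(0.242−0.025)] / (0.136−0.025)
   = 4.67 × 2.5440 / 0.111 = 107.0314

£107.03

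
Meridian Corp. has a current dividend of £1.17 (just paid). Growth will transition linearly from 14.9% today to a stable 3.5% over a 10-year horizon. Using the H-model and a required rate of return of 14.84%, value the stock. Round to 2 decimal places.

H-model: P₀ = D₀[(1+g_L) + H(g_S−g_L)]/(r−g_L), with H = 10/2 = 5.
P₀ = 1.17 × [(1+0.035) + 5×(0.149−0.035)] / (0.1484−0.035)
   = 1.17 × 1.6050 / 0.1134 = 16.5595

£16.56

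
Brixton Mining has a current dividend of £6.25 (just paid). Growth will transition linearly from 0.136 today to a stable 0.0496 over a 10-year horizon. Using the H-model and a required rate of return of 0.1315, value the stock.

£113.06

H-model: P₀ = D₀[(1+g_L) + H(g_S−g_L)]/(r−g_L), with H = 10/2 = 5.
P₀ = 6.25 × [(1+0.0496) + 5×(0.136−0.0496)] / (0.1315−0.0496)
   = 6.25 × 1.4816 / 0.0819 = 113.0647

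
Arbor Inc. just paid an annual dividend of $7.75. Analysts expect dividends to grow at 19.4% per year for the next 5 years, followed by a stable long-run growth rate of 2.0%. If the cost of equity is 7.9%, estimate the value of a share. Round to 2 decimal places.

Two-stage DDM. Project D₁…D_5 at 0.194, terminal growth 0.02, discount at r = 0.079.
D_1 = 9.2535
D_2 = 11.0487
D_3 = 13.1921
D_4 = 15.7514
D_5 = 18.8072
Terminal value at t=5: TV = D_6/(r−g) = 19.1833/(0.079−0.02) = 325.1408
P₀ = 9.2535/(1+0.079)^1 + 11.0487/(1+0.079)^2 + 13.1921/(1+0.079)^3 + 15.7514/(1+0.079)^4 + 18.8072/(1+0.079)^5 + 325.1408/(1+0.079)^5 = 275.3602

$275.36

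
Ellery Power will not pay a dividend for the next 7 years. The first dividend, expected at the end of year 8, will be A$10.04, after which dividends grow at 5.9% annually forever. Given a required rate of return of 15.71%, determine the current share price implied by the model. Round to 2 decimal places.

Deferred-dividend DDM. At t=7 the remaining stream is a growing perpetuity with first payment D_8 = 10.04.
V_7 = D_8/(r−g) = 10.04/(0.1571−0.059) = 102.3445
P₀ = V_7/(1+r)^7 = 102.3445/(1+0.1571)^7 = 36.8526

A$36.85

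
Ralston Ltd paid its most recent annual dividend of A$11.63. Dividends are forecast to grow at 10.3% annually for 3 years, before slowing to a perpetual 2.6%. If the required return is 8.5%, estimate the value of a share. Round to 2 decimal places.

A$248.54

Two-stage DDM. Project D₁…D_3 at 0.103, terminal growth 0.026, discount at r = 0.085.
D_1 = 12.8279
D_2 = 14.1492
D_3 = 15.6065
Terminal value at t=3: TV = D_4/(r−g) = 16.0123/(0.085−0.026) = 271.3948
P₀ = 12.8279/(1+0.085)^1 + 14.1492/(1+0.085)^2 + 15.6065/(1+0.085)^3 + 271.3948/(1+0.085)^3 = 248.5377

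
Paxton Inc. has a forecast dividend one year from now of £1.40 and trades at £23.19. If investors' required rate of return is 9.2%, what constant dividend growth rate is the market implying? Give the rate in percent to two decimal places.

From P₀ = D₁/(r − g), the implied growth is g = r − D₁/P₀.
g = 0.092 − 1.40/23.19 = 0.092 − 0.06037 = 0.03163

3.16%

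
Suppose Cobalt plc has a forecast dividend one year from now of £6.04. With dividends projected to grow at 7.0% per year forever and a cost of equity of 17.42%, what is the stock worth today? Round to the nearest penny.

Gordon growth model: P₀ = D₁/(r − g), with D₁ = 6.04 given directly.
P₀ = 6.0400 / (0.1742 − 0.07) = 6.0400 / 0.1042 = 57.9655

£57.97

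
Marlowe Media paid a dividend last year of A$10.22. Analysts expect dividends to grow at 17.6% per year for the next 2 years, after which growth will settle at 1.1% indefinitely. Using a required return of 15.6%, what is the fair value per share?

Two-stage DDM. Project D₁…D_2 at 0.176, terminal growth 0.011, discount at r = 0.156.
D_1 = 12.0187
D_2 = 14.1340
Terminal value at t=2: TV = D_3/(r−g) = 14.2895/(0.156−0.011) = 98.5482
P₀ = 12.0187/(1+0.156)^1 + 14.1340/(1+0.156)^2 + 98.5482/(1+0.156)^2 = 94.7186

A$94.72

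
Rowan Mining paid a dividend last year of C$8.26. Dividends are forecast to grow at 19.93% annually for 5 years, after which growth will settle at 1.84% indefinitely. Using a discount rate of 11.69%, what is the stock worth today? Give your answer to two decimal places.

Two-stage DDM. Project D₁…D_5 at 0.1993, terminal growth 0.0184, discount at r = 0.1169.
D_1 = 9.9062
D_2 = 11.8805
D_3 = 14.2483
D_4 = 17.0880
D_5 = 20.4936
Terminal value at t=5: TV = D_6/(r−g) = 20.8707/(0.1169−0.0184) = 211.8856
P₀ = 9.9062/(1+0.1169)^1 + 11.8805/(1+0.1169)^2 + 14.2483/(1+0.1169)^3 + 17.0880/(1+0.1169)^4 + 20.4936/(1+0.1169)^5 + 211.8856/(1+0.1169)^5 = 173.2986

C$173.30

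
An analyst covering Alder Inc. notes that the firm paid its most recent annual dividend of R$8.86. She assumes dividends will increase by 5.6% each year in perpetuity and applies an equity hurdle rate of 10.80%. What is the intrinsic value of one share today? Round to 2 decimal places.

Gordon growth model: P₀ = D₁/(r − g). D₁ = 8.86 × (1 + 0.056) = 9.3562.
P₀ = 9.3562 / (0.108 − 0.056) = 9.3562 / 0.052 = 179.9262

R$179.93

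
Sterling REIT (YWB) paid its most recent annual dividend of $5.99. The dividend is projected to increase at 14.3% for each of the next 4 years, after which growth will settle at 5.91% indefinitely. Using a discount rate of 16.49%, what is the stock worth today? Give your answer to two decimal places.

$78.43

Two-stage DDM. Project D₁…D_4 at 0.143, terminal growth 0.0591, discount at r = 0.1649.
D_1 = 6.8466
D_2 = 7.8256
D_3 = 8.9447
D_4 = 10.2238
Terminal value at t=4: TV = D_5/(r−g) = 10.8280/(0.1649−0.0591) = 102.3442
P₀ = 6.8466/(1+0.1649)^1 + 7.8256/(1+0.1649)^2 + 8.9447/(1+0.1649)^3 + 10.2238/(1+0.1649)^4 + 102.3442/(1+0.1649)^4 = 78.4336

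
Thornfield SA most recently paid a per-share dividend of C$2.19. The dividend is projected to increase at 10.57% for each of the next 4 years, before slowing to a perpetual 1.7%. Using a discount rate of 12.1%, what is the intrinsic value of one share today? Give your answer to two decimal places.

C$28.74

Two-stage DDM. Project D₁…D_4 at 0.1057, terminal growth 0.017, discount at r = 0.121.
D_1 = 2.4215
D_2 = 2.6774
D_3 = 2.9604
D_4 = 3.2734
Terminal value at t=4: TV = D_5/(r−g) = 3.3290/(0.121−0.017) = 32.0097
P₀ = 2.4215/(1+0.121)^1 + 2.6774/(1+0.121)^2 + 2.9604/(1+0.121)^3 + 3.2734/(1+0.121)^4 + 32.0097/(1+0.121)^4 = 28.7354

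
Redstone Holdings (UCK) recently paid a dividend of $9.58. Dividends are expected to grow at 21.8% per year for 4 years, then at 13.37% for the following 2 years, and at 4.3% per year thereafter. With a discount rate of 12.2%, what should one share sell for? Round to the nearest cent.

$253.60

Three-stage DDM. Project D₁…D_6; terminal Gordon value at t=6 with g = 0.043; discount at r = 0.122.
D_1 = 11.6684
D_2 = 14.2122
D_3 = 17.3104
D_4 = 21.0841
D_5 = 23.9030
D_6 = 27.0989
TV_6 = 28.2641/(0.122−0.043) = 357.7735
P₀ = Σ Dₜ/(1+r)ᵗ + TV_6/(1+r)^6 = 253.6035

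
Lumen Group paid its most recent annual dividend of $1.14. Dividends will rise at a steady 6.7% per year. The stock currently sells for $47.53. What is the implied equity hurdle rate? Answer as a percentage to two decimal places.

Rearranging the constant-growth DDM: r = D₁/P₀ + g.
D₁ = 1.14 × (1 + 0.067) = 1.2164.
r = 1.2164 / 47.53 + 0.067 = 0.02559 + 0.067 = 0.09259

9.26%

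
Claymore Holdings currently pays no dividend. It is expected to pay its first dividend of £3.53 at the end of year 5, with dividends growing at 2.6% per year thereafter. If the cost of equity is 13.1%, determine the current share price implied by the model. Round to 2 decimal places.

Deferred-dividend DDM. At t=4 the remaining stream is a growing perpetuity with first payment D_5 = 3.53.
V_4 = D_5/(r−g) = 3.53/(0.131−0.026) = 33.6190
P₀ = V_4/(1+r)^4 = 33.6190/(1+0.131)^4 = 20.5464

£20.55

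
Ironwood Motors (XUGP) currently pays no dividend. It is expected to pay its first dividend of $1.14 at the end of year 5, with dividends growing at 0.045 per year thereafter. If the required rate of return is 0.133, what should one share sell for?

$7.86

Deferred-dividend DDM. At t=4 the remaining stream is a growing perpetuity with first payment D_5 = 1.14.
V_4 = D_5/(r−g) = 1.14/(0.133−0.045) = 12.9545
P₀ = V_4/(1+r)^4 = 12.9545/(1+0.133)^4 = 7.8614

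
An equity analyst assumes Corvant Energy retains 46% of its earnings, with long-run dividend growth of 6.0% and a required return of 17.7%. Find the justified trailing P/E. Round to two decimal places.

Payout ratio b = 1 − 0.46 = 0.54.
Justified trailing P/E = b(1+g)/(r−g) = 0.54×(1+0.06)/(0.177−0.06) = 4.8923

4.89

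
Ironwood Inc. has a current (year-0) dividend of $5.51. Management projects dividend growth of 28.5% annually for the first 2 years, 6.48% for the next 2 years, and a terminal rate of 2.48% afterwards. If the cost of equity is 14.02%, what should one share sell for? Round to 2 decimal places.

Three-stage DDM. Project D₁…D_4; terminal Gordon value at t=4 with g = 0.0248; discount at r = 0.1402.
D_1 = 7.0803
D_2 = 9.0982
D_3 = 9.6878
D_4 = 10.3156
TV_4 = 10.5714/(0.1402−0.0248) = 91.6067
P₀ = Σ Dₜ/(1+r)ᵗ + TV_4/(1+r)^4 = 80.0475

$80.05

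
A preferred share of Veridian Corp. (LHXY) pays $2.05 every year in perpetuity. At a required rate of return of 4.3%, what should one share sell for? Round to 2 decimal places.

Zero-growth DDM (perpetuity): P₀ = D/r = 2.05 / 0.043 = 47.6744

$47.67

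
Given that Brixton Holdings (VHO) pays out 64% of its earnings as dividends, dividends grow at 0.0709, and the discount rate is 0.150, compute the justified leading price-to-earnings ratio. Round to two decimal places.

Justified leading P/E = b/(r−g) = 0.64/(0.15−0.0709) = 8.0910

8.09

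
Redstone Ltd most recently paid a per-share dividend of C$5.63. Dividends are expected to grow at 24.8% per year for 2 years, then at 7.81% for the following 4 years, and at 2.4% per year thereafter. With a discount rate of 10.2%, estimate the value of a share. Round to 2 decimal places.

C$127.78

Three-stage DDM. Project D₁…D_6; terminal Gordon value at t=6 with g = 0.024; discount at r = 0.102.
D_1 = 7.0262
D_2 = 8.7687
D_3 = 9.4536
D_4 = 10.1919
D_5 = 10.9879
D_6 = 11.8461
TV_6 = 12.1304/(0.102−0.024) = 155.5174
P₀ = Σ Dₜ/(1+r)ᵗ + TV_6/(1+r)^6 = 127.7805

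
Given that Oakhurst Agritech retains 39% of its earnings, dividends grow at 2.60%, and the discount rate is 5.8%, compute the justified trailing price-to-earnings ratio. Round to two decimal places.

19.56

Payout ratio b = 1 − 0.39 = 0.61.
Justified trailing P/E = b(1+g)/(r−g) = 0.61×(1+0.026)/(0.058−0.026) = 19.5581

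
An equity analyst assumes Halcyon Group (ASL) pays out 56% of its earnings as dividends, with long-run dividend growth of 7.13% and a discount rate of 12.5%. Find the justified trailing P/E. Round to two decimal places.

Justified trailing P/E = b(1+g)/(r−g) = 0.56×(1+0.0713)/(0.125−0.0713) = 11.1718

11.17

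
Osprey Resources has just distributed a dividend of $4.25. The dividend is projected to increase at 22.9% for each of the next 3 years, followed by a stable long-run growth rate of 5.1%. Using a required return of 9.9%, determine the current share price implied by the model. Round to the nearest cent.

$146.15

Two-stage DDM. Project D₁…D_3 at 0.229, terminal growth 0.051, discount at r = 0.099.
D_1 = 5.2233
D_2 = 6.4194
D_3 = 7.8894
Terminal value at t=3: TV = D_4/(r−g) = 8.2918/(0.099−0.051) = 172.7452
P₀ = 5.2233/(1+0.099)^1 + 6.4194/(1+0.099)^2 + 7.8894/(1+0.099)^3 + 172.7452/(1+0.099)^3 = 146.1519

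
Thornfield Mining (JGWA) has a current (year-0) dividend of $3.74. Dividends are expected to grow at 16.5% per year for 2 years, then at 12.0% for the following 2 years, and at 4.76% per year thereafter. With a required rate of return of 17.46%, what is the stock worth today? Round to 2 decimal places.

$41.83

Three-stage DDM. Project D₁…D_4; terminal Gordon value at t=4 with g = 0.0476; discount at r = 0.1746.
D_1 = 4.3571
D_2 = 5.0760
D_3 = 5.6851
D_4 = 6.3674
TV_4 = 6.6704/(0.1746−0.0476) = 52.5232
P₀ = Σ Dₜ/(1+r)ᵗ + TV_4/(1+r)^4 = 41.8342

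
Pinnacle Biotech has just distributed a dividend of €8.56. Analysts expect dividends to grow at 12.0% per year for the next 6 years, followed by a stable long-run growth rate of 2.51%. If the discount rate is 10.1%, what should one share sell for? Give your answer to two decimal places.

€182.66

Two-stage DDM. Project D₁…D_6 at 0.12, terminal growth 0.0251, discount at r = 0.101.
D_1 = 9.5872
D_2 = 10.7377
D_3 = 12.0262
D_4 = 13.4693
D_5 = 15.0856
D_6 = 16.8959
Terminal value at t=6: TV = D_7/(r−g) = 17.3200/(0.101−0.0251) = 228.1951
P₀ = 9.5872/(1+0.101)^1 + 10.7377/(1+0.101)^2 + 12.0262/(1+0.101)^3 + 13.4693/(1+0.101)^4 + 15.0856/(1+0.101)^5 + 16.8959/(1+0.101)^6 + 228.1951/(1+0.101)^6 = 182.6627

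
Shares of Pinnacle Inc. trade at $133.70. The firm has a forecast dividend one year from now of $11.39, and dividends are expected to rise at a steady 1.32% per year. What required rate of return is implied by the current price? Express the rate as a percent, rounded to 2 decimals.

9.84%

Rearranging the constant-growth DDM: r = D₁/P₀ + g.
r = 11.3900 / 133.70 + 0.0132 = 0.08519 + 0.0132 = 0.09839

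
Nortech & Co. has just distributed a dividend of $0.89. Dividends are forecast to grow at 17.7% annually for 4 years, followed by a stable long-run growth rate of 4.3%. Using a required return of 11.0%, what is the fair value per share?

Two-stage DDM. Project D₁…D_4 at 0.177, terminal growth 0.043, discount at r = 0.11.
D_1 = 1.0475
D_2 = 1.2329
D_3 = 1.4512
D_4 = 1.7080
Terminal value at t=4: TV = D_5/(r−g) = 1.7815/(0.11−0.043) = 26.5892
P₀ = 1.0475/(1+0.11)^1 + 1.2329/(1+0.11)^2 + 1.4512/(1+0.11)^3 + 1.7080/(1+0.11)^4 + 26.5892/(1+0.11)^4 = 21.6458

$21.65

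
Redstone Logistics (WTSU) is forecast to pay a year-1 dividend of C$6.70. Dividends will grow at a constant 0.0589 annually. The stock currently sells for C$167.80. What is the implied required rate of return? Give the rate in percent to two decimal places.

Rearranging the constant-growth DDM: r = D₁/P₀ + g.
r = 6.7000 / 167.80 + 0.0589 = 0.03993 + 0.0589 = 0.09883

9.88%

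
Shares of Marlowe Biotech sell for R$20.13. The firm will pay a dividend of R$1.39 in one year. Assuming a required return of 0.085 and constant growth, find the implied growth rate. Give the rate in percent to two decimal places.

1.59%

From P₀ = D₁/(r − g), the implied growth is g = r − D₁/P₀.
g = 0.085 − 1.39/20.13 = 0.085 − 0.06905 = 0.01595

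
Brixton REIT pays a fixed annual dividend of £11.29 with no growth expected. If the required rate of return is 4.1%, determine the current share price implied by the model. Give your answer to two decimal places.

£275.37

Zero-growth DDM (perpetuity): P₀ = D/r = 11.29 / 0.041 = 275.3659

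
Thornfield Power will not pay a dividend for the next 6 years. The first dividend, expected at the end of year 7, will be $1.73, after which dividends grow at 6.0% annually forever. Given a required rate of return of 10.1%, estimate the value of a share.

$23.69

Deferred-dividend DDM. At t=6 the remaining stream is a growing perpetuity with first payment D_7 = 1.73.
V_6 = D_7/(r−g) = 1.73/(0.101−0.06) = 42.1951
P₀ = V_6/(1+r)^6 = 42.1951/(1+0.101)^6 = 23.6885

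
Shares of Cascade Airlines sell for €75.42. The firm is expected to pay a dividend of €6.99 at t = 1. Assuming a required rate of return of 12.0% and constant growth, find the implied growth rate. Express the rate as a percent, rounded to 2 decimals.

2.73%

From P₀ = D₁/(r − g), the implied growth is g = r − D₁/P₀.
g = 0.12 − 6.99/75.42 = 0.12 − 0.09268 = 0.02732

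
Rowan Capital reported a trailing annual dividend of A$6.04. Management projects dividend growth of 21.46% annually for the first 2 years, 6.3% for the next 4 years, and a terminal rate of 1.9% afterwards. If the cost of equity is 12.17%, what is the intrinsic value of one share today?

A$95.11

Three-stage DDM. Project D₁…D_6; terminal Gordon value at t=6 with g = 0.019; discount at r = 0.1217.
D_1 = 7.3362
D_2 = 8.9105
D_3 = 9.4719
D_4 = 10.0686
D_5 = 10.7029
D_6 = 11.3772
TV_6 = 11.5934/(0.1217−0.019) = 112.8861
P₀ = Σ Dₜ/(1+r)ᵗ + TV_6/(1+r)^6 = 95.1061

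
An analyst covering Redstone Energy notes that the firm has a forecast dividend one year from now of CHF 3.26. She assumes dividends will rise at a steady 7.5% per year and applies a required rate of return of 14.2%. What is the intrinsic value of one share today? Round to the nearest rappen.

Gordon growth model: P₀ = D₁/(r − g), with D₁ = 3.26 given directly.
P₀ = 3.2600 / (0.142 − 0.075) = 3.2600 / 0.067 = 48.6567

CHF 48.66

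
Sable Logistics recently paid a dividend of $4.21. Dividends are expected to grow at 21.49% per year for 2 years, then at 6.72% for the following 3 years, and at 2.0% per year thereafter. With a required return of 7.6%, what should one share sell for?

Three-stage DDM. Project D₁…D_5; terminal Gordon value at t=5 with g = 0.02; discount at r = 0.076.
D_1 = 5.1147
D_2 = 6.2139
D_3 = 6.6315
D_4 = 7.0771
D_5 = 7.5527
TV_5 = 7.7037/(0.076−0.02) = 137.5665
P₀ = Σ Dₜ/(1+r)ᵗ + TV_5/(1+r)^5 = 121.3386

$121.34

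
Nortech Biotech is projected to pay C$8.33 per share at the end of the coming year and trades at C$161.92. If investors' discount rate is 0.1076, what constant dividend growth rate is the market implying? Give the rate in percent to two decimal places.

5.62%

From P₀ = D₁/(r − g), the implied growth is g = r − D₁/P₀.
g = 0.1076 − 8.33/161.92 = 0.1076 − 0.05145 = 0.05615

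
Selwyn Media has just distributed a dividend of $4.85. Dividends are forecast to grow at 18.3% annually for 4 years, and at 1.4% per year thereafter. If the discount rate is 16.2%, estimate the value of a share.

$55.99

Two-stage DDM. Project D₁…D_4 at 0.183, terminal growth 0.014, discount at r = 0.162.
D_1 = 5.7375
D_2 = 6.7875
D_3 = 8.0296
D_4 = 9.4991
Terminal value at t=4: TV = D_5/(r−g) = 9.6320/(0.162−0.014) = 65.0814
P₀ = 5.7375/(1+0.162)^1 + 6.7875/(1+0.162)^2 + 8.0296/(1+0.162)^3 + 9.4991/(1+0.162)^4 + 65.0814/(1+0.162)^4 = 55.9895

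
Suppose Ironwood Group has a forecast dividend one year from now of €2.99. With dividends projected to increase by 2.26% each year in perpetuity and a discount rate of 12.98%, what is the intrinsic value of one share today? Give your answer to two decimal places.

€27.89

Gordon growth model: P₀ = D₁/(r − g), with D₁ = 2.99 given directly.
P₀ = 2.9900 / (0.1298 − 0.0226) = 2.9900 / 0.1072 = 27.8918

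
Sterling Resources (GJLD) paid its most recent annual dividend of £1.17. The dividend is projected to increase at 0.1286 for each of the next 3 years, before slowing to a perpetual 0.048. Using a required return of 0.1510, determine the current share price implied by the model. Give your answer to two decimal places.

Two-stage DDM. Project D₁…D_3 at 0.1286, terminal growth 0.048, discount at r = 0.151.
D_1 = 1.3205
D_2 = 1.4903
D_3 = 1.6819
Terminal value at t=3: TV = D_4/(r−g) = 1.7627/(0.151−0.048) = 17.1132
P₀ = 1.3205/(1+0.151)^1 + 1.4903/(1+0.151)^2 + 1.6819/(1+0.151)^3 + 17.1132/(1+0.151)^3 = 14.5980

£14.60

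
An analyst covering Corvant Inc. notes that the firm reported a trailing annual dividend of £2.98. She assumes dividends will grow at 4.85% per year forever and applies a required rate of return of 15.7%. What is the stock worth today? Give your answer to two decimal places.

Gordon growth model: P₀ = D₁/(r − g). D₁ = 2.98 × (1 + 0.0485) = 3.1245.
P₀ = 3.1245 / (0.157 − 0.0485) = 3.1245 / 0.1085 = 28.7975

£28.80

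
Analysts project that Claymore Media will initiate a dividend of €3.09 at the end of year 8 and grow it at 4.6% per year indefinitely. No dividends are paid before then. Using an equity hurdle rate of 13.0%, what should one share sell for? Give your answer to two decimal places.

€15.64

Deferred-dividend DDM. At t=7 the remaining stream is a growing perpetuity with first payment D_8 = 3.09.
V_7 = D_8/(r−g) = 3.09/(0.13−0.046) = 36.7857
P₀ = V_7/(1+r)^7 = 36.7857/(1+0.13)^7 = 15.6362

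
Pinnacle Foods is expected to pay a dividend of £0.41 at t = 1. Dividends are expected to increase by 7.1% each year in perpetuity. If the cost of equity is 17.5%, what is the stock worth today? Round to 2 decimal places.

£3.94

Gordon growth model: P₀ = D₁/(r − g), with D₁ = 0.41 given directly.
P₀ = 0.4100 / (0.175 − 0.071) = 0.4100 / 0.104 = 3.9423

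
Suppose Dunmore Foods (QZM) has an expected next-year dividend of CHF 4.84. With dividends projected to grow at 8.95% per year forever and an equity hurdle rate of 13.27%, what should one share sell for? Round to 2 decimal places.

Gordon growth model: P₀ = D₁/(r − g), with D₁ = 4.84 given directly.
P₀ = 4.8400 / (0.1327 − 0.0895) = 4.8400 / 0.0432 = 112.0370

CHF 112.04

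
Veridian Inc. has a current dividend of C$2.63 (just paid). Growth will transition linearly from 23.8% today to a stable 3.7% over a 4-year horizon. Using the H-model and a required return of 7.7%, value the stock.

C$94.61

H-model: P₀ = D₀[(1+g_L) + H(g_S−g_L)]/(r−g_L), with H = 4/2 = 2.
P₀ = 2.63 × [(1+0.037) + 2×(0.238−0.037)] / (0.077−0.037)
   = 2.63 × 1.4390 / 0.04 = 94.6143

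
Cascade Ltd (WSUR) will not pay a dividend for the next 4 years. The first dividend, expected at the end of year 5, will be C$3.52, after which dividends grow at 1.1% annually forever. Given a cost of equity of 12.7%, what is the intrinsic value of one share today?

C$18.81

Deferred-dividend DDM. At t=4 the remaining stream is a growing perpetuity with first payment D_5 = 3.52.
V_4 = D_5/(r−g) = 3.52/(0.127−0.011) = 30.3448
P₀ = V_4/(1+r)^4 = 30.3448/(1+0.127)^4 = 18.8100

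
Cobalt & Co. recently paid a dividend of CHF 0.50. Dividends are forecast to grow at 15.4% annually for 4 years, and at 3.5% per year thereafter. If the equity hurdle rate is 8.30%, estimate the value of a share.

CHF 16.25

Two-stage DDM. Project D₁…D_4 at 0.154, terminal growth 0.035, discount at r = 0.083.
D_1 = 0.5770
D_2 = 0.6659
D_3 = 0.7684
D_4 = 0.8867
Terminal value at t=4: TV = D_5/(r−g) = 0.9178/(0.083−0.035) = 19.1202
P₀ = 0.5770/(1+0.083)^1 + 0.6659/(1+0.083)^2 + 0.7684/(1+0.083)^3 + 0.8867/(1+0.083)^4 + 19.1202/(1+0.083)^4 = 16.2488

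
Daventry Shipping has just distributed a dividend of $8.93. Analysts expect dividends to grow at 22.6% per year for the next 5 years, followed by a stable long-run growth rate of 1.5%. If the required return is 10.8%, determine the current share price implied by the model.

$222.76

Two-stage DDM. Project D₁…D_5 at 0.226, terminal growth 0.015, discount at r = 0.108.
D_1 = 10.9482
D_2 = 13.4225
D_3 = 16.4559
D_4 = 20.1750
D_5 = 24.7345
Terminal value at t=5: TV = D_6/(r−g) = 25.1056/(0.108−0.015) = 269.9522
P₀ = 10.9482/(1+0.108)^1 + 13.4225/(1+0.108)^2 + 16.4559/(1+0.108)^3 + 20.1750/(1+0.108)^4 + 24.7345/(1+0.108)^5 + 269.9522/(1+0.108)^5 = 222.7645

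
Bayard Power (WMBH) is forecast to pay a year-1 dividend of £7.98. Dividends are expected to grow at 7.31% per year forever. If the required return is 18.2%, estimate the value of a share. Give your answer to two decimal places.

Gordon growth model: P₀ = D₁/(r − g), with D₁ = 7.98 given directly.
P₀ = 7.9800 / (0.182 − 0.0731) = 7.9800 / 0.1089 = 73.2782

£73.28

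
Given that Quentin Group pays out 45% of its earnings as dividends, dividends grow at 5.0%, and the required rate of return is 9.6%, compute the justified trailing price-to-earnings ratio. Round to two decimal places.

10.27

Justified trailing P/E = b(1+g)/(r−g) = 0.45×(1+0.05)/(0.096−0.05) = 10.2717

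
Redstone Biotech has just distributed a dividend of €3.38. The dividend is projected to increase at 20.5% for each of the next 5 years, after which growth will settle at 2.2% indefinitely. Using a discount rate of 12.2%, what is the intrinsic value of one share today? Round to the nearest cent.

Two-stage DDM. Project D₁…D_5 at 0.205, terminal growth 0.022, discount at r = 0.122.
D_1 = 4.0729
D_2 = 4.9078
D_3 = 5.9140
D_4 = 7.1263
D_5 = 8.5872
Terminal value at t=5: TV = D_6/(r−g) = 8.7761/(0.122−0.022) = 87.7613
P₀ = 4.0729/(1+0.122)^1 + 4.9078/(1+0.122)^2 + 5.9140/(1+0.122)^3 + 7.1263/(1+0.122)^4 + 8.5872/(1+0.122)^5 + 87.7613/(1+0.122)^5 = 70.3974

€70.40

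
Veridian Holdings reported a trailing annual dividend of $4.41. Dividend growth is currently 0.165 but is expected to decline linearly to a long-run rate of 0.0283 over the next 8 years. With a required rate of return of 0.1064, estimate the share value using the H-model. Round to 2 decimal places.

H-model: P₀ = D₀[(1+g_L) + H(g_S−g_L)]/(r−g_L), with H = 8/2 = 4.
P₀ = 4.41 × [(1+0.0283) + 4×(0.165−0.0283)] / (0.1064−0.0283)
   = 4.41 × 1.5751 / 0.0781 = 88.9397

$88.94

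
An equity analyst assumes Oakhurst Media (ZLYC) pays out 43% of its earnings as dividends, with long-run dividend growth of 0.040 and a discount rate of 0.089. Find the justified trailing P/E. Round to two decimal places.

Justified trailing P/E = b(1+g)/(r−g) = 0.43×(1+0.04)/(0.089−0.04) = 9.1265

9.13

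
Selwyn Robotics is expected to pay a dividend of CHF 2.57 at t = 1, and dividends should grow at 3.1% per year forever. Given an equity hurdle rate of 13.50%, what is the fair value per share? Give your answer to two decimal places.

CHF 24.71

Gordon growth model: P₀ = D₁/(r − g), with D₁ = 2.57 given directly.
P₀ = 2.5700 / (0.135 − 0.031) = 2.5700 / 0.104 = 24.7115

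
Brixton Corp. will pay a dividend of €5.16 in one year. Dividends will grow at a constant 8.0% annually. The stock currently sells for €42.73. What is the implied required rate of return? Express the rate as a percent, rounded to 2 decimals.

20.08%

Rearranging the constant-growth DDM: r = D₁/P₀ + g.
r = 5.1600 / 42.73 + 0.08 = 0.12076 + 0.08 = 0.20076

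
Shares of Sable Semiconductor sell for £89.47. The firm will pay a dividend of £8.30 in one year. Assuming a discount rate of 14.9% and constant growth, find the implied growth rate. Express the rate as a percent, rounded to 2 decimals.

From P₀ = D₁/(r − g), the implied growth is g = r − D₁/P₀.
g = 0.149 − 8.30/89.47 = 0.149 − 0.09277 = 0.05623

5.62%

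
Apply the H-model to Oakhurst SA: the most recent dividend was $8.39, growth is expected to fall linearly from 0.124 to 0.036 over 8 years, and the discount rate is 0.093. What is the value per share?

$204.30

H-model: P₀ = D₀[(1+g_L) + H(g_S−g_L)]/(r−g_L), with H = 8/2 = 4.
P₀ = 8.39 × [(1+0.036) + 4×(0.124−0.036)] / (0.093−0.036)
   = 8.39 × 1.3880 / 0.057 = 204.3039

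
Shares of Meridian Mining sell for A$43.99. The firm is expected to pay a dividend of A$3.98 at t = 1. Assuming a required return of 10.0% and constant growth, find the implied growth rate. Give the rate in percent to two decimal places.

0.95%

From P₀ = D₁/(r − g), the implied growth is g = r − D₁/P₀.
g = 0.1 − 3.98/43.99 = 0.1 − 0.09048 = 0.00952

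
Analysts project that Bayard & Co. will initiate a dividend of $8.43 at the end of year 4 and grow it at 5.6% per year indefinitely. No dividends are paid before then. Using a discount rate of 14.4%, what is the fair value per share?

Deferred-dividend DDM. At t=3 the remaining stream is a growing perpetuity with first payment D_4 = 8.43.
V_3 = D_4/(r−g) = 8.43/(0.144−0.056) = 95.7955
P₀ = V_3/(1+r)^3 = 95.7955/(1+0.144)^3 = 63.9833

$63.98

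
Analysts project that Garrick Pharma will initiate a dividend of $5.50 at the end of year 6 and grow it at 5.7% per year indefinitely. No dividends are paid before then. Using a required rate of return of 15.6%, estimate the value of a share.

$26.91

Deferred-dividend DDM. At t=5 the remaining stream is a growing perpetuity with first payment D_6 = 5.50.
V_5 = D_6/(r−g) = 5.50/(0.156−0.057) = 55.5556
P₀ = V_5/(1+r)^5 = 55.5556/(1+0.156)^5 = 26.9115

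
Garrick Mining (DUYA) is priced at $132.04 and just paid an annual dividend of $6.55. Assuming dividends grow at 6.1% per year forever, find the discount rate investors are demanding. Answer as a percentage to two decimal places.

Rearranging the constant-growth DDM: r = D₁/P₀ + g.
D₁ = 6.55 × (1 + 0.061) = 6.9495.
r = 6.9495 / 132.04 + 0.061 = 0.05263 + 0.061 = 0.11363

11.36%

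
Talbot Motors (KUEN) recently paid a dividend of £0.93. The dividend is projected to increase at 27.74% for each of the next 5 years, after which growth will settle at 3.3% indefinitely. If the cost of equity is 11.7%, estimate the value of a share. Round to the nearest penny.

£29.45

Two-stage DDM. Project D₁…D_5 at 0.2774, terminal growth 0.033, discount at r = 0.117.
D_1 = 1.1880
D_2 = 1.5175
D_3 = 1.9385
D_4 = 2.4762
D_5 = 3.1631
Terminal value at t=5: TV = D_6/(r−g) = 3.2675/(0.117−0.033) = 38.8990
P₀ = 1.1880/(1+0.117)^1 + 1.5175/(1+0.117)^2 + 1.9385/(1+0.117)^3 + 2.4762/(1+0.117)^4 + 3.1631/(1+0.117)^5 + 38.8990/(1+0.117)^5 = 29.4508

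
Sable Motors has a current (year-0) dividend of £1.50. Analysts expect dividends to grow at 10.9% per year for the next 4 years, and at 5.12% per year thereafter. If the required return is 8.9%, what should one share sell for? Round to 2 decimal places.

£51.14

Two-stage DDM. Project D₁…D_4 at 0.109, terminal growth 0.0512, discount at r = 0.089.
D_1 = 1.6635
D_2 = 1.8448
D_3 = 2.0459
D_4 = 2.2689
Terminal value at t=4: TV = D_5/(r−g) = 2.3851/(0.089−0.0512) = 63.0973
P₀ = 1.6635/(1+0.089)^1 + 1.8448/(1+0.089)^2 + 2.0459/(1+0.089)^3 + 2.2689/(1+0.089)^4 + 63.0973/(1+0.089)^4 = 51.1447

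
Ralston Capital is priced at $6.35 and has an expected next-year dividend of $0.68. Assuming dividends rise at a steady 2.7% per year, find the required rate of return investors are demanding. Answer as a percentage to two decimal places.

13.41%

Rearranging the constant-growth DDM: r = D₁/P₀ + g.
r = 0.6800 / 6.35 + 0.027 = 0.10709 + 0.027 = 0.13409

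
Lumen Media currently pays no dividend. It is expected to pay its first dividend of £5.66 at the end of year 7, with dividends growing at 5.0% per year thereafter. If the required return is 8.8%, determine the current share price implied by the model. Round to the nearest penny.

£89.80

Deferred-dividend DDM. At t=6 the remaining stream is a growing perpetuity with first payment D_7 = 5.66.
V_6 = D_7/(r−g) = 5.66/(0.088−0.05) = 148.9474
P₀ = V_6/(1+r)^6 = 148.9474/(1+0.088)^6 = 89.7965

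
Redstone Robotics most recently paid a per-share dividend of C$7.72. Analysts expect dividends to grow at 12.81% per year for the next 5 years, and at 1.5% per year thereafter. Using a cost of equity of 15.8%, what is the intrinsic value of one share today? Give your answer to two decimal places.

Two-stage DDM. Project D₁…D_5 at 0.1281, terminal growth 0.015, discount at r = 0.158.
D_1 = 8.7089
D_2 = 9.8245
D_3 = 11.0831
D_4 = 12.5028
D_5 = 14.1044
Terminal value at t=5: TV = D_6/(r−g) = 14.3160/(0.158−0.015) = 100.1118
P₀ = 8.7089/(1+0.158)^1 + 9.8245/(1+0.158)^2 + 11.0831/(1+0.158)^3 + 12.5028/(1+0.158)^4 + 14.1044/(1+0.158)^5 + 100.1118/(1+0.158)^5 = 83.7885

C$83.79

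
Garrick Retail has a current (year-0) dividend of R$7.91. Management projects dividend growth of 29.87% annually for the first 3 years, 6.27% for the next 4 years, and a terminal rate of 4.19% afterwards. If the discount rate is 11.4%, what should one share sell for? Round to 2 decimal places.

R$227.11

Three-stage DDM. Project D₁…D_7; terminal Gordon value at t=7 with g = 0.0419; discount at r = 0.114.
D_1 = 10.2727
D_2 = 13.3412
D_3 = 17.3262
D_4 = 18.4125
D_5 = 19.5670
D_6 = 20.7939
D_7 = 22.0976
TV_7 = 23.0235/(0.114−0.0419) = 319.3276
P₀ = Σ Dₜ/(1+r)ᵗ + TV_7/(1+r)^7 = 227.1064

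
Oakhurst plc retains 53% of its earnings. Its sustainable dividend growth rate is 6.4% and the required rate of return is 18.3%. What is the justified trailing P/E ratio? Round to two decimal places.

Payout ratio b = 1 − 0.53 = 0.47.
Justified trailing P/E = b(1+g)/(r−g) = 0.47×(1+0.064)/(0.183−0.064) = 4.2024

4.20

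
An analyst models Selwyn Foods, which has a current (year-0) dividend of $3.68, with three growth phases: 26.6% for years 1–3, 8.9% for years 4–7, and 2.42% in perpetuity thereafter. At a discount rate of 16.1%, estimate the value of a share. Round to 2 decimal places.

$57.12

Three-stage DDM. Project D₁…D_7; terminal Gordon value at t=7 with g = 0.0242; discount at r = 0.161.
D_1 = 4.6589
D_2 = 5.8981
D_3 = 7.4670
D_4 = 8.1316
D_5 = 8.8553
D_6 = 9.6435
D_7 = 10.5017
TV_7 = 10.7559/(0.161−0.0242) = 78.6247
P₀ = Σ Dₜ/(1+r)ᵗ + TV_7/(1+r)^7 = 57.1172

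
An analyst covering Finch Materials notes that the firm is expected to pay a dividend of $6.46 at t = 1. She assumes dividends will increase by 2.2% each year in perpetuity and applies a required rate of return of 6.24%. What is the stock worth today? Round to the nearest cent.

Gordon growth model: P₀ = D₁/(r − g), with D₁ = 6.46 given directly.
P₀ = 6.4600 / (0.0624 − 0.022) = 6.4600 / 0.0404 = 159.9010

$159.90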